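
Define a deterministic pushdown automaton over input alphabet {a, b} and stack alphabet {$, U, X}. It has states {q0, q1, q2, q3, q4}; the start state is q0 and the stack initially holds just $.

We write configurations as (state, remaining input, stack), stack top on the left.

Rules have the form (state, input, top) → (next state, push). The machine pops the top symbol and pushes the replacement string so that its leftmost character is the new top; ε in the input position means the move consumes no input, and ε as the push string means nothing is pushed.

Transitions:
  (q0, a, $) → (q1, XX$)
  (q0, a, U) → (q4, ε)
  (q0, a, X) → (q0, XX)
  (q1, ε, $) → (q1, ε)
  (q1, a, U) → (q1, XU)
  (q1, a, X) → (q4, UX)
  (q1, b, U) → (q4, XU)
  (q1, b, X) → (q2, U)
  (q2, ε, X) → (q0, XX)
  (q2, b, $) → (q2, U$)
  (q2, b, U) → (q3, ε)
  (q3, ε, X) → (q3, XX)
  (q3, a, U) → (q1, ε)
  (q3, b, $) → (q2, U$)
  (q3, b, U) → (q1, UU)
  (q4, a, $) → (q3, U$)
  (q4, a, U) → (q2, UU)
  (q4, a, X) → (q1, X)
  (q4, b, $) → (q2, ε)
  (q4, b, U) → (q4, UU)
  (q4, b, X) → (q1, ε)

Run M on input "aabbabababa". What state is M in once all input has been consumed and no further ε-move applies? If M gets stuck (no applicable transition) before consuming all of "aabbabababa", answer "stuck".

(q0, aabbabababa, $)
  read a, top $: go to q1, push XX$ → (q1, abbabababa, XX$)
  read a, top X: go to q4, push UX → (q4, bbabababa, UXX$)
  read b, top U: go to q4, push UU → (q4, babababa, UUXX$)
  read b, top U: go to q4, push UU → (q4, abababa, UUUXX$)
  read a, top U: go to q2, push UU → (q2, bababa, UUUUXX$)
  read b, top U: go to q3, push ε → (q3, ababa, UUUXX$)
  read a, top U: go to q1, push ε → (q1, baba, UUXX$)
  read b, top U: go to q4, push XU → (q4, aba, XUUXX$)
  read a, top X: go to q1, push X → (q1, ba, XUUXX$)
  read b, top X: go to q2, push U → (q2, a, UUUXX$)
No transition for (q2, a, top U); M blocks with input a remaining.

stuck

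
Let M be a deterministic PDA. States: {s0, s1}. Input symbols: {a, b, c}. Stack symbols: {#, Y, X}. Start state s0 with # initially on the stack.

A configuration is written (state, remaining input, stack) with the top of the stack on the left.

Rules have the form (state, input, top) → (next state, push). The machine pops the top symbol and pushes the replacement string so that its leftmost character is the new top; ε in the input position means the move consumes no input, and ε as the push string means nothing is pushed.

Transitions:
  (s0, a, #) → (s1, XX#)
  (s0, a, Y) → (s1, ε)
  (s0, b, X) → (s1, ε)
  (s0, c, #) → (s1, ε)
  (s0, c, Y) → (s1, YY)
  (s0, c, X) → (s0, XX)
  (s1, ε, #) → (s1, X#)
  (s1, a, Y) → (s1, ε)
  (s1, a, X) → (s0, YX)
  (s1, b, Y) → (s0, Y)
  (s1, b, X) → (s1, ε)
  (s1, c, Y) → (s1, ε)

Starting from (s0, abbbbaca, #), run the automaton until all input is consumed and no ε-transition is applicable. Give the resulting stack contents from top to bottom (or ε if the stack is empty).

YX#

(s0, abbbbaca, #) ⊢ (s1, bbbbaca, XX#) ⊢ (s1, bbbaca, X#) ⊢ (s1, bbaca, #) ⊢ (s1, bbaca, X#) ⊢ (s1, baca, #) ⊢ (s1, baca, X#) ⊢ (s1, aca, #) ⊢ (s1, aca, X#) ⊢ (s0, ca, YX#) ⊢ (s1, a, YYX#) ⊢ (s1, ε, YX#)
All input consumed in state s1 with stack YX#.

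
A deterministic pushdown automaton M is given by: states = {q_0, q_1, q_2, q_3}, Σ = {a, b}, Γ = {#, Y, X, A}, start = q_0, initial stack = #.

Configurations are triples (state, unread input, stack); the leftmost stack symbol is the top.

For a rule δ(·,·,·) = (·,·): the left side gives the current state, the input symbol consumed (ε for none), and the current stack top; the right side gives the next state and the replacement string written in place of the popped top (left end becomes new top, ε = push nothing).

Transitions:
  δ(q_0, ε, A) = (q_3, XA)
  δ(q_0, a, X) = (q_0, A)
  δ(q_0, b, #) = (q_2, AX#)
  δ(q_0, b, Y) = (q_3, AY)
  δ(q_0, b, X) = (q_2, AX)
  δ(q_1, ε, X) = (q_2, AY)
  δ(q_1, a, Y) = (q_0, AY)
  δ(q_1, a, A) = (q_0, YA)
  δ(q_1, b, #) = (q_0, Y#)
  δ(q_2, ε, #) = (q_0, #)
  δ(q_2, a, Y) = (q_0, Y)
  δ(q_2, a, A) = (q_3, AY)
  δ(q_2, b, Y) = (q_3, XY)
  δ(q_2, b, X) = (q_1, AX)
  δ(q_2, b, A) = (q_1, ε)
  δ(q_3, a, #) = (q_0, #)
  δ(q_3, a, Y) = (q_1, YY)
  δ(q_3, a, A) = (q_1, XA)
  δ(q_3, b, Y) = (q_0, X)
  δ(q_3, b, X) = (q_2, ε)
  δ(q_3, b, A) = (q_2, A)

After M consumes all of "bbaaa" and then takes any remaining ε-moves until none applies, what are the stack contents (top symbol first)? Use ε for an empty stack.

(q_0, bbaaa, #)
  read b, top #: go to q_2, push AX# → (q_2, baaa, AX#)
  read b, top A: go to q_1, push ε → (q_1, aaa, X#)
  ε-move, top X: go to q_2, push AY → (q_2, aaa, AY#)
  read a, top A: go to q_3, push AY → (q_3, aa, AYY#)
  read a, top A: go to q_1, push XA → (q_1, a, XAYY#)
  ε-move, top X: go to q_2, push AY → (q_2, a, AYAYY#)
  read a, top A: go to q_3, push AY → (q_3, ε, AYYAYY#)
All input consumed in state q_3 with stack AYYAYY#.

AYYAYY#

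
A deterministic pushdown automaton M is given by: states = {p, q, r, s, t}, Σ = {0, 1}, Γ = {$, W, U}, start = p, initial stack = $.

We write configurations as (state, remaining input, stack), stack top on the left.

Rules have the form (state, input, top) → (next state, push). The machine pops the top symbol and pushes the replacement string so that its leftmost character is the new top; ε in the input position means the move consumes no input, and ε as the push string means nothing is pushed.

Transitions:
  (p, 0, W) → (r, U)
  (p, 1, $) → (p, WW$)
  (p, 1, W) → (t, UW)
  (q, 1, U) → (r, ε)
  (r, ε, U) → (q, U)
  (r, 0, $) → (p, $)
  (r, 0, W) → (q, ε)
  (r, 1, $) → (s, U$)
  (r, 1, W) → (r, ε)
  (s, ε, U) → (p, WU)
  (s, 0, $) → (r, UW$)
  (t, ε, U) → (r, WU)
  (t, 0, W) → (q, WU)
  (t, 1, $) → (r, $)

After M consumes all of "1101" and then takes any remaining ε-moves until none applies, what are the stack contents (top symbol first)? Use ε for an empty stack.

WW$

(p, 1101, $)
  read 1, top $: go to p, push WW$ → (p, 101, WW$)
  read 1, top W: go to t, push UW → (t, 01, UWW$)
  ε-move, top U: go to r, push WU → (r, 01, WUWW$)
  read 0, top W: go to q, push ε → (q, 1, UWW$)
  read 1, top U: go to r, push ε → (r, ε, WW$)
All input consumed in state r with stack WW$.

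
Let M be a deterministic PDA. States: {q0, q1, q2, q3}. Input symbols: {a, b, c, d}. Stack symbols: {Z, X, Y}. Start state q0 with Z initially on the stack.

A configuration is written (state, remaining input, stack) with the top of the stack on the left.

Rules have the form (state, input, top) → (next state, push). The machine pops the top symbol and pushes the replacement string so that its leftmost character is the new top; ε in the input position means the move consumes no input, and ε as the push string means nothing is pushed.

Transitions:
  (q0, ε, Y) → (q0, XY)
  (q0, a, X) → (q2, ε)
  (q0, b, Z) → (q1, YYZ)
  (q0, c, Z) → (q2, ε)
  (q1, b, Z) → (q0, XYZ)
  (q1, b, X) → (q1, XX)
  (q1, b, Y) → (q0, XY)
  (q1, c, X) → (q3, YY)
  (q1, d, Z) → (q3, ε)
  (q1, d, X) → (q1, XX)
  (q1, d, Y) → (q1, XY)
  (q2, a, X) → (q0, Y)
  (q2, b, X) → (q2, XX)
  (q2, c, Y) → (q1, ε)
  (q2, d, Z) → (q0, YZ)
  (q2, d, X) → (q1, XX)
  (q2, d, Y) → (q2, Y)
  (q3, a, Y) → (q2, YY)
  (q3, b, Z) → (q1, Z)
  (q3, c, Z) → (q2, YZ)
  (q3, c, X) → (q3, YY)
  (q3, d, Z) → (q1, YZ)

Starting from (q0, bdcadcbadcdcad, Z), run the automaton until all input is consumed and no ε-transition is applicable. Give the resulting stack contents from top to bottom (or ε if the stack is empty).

(q0, bdcadcbadcdcad, Z)
  read b, top Z: go to q1, push YYZ → (q1, dcadcbadcdcad, YYZ)
  read d, top Y: go to q1, push XY → (q1, cadcbadcdcad, XYYZ)
  read c, top X: go to q3, push YY → (q3, adcbadcdcad, YYYYZ)
  read a, top Y: go to q2, push YY → (q2, dcbadcdcad, YYYYYZ)
  read d, top Y: go to q2, push Y → (q2, cbadcdcad, YYYYYZ)
  read c, top Y: go to q1, push ε → (q1, badcdcad, YYYYZ)
  read b, top Y: go to q0, push XY → (q0, adcdcad, XYYYYZ)
  read a, top X: go to q2, push ε → (q2, dcdcad, YYYYZ)
  read d, top Y: go to q2, push Y → (q2, cdcad, YYYYZ)
  read c, top Y: go to q1, push ε → (q1, dcad, YYYZ)
  read d, top Y: go to q1, push XY → (q1, cad, XYYYZ)
  read c, top X: go to q3, push YY → (q3, ad, YYYYYZ)
  read a, top Y: go to q2, push YY → (q2, d, YYYYYYZ)
  read d, top Y: go to q2, push Y → (q2, ε, YYYYYYZ)
All input consumed in state q2 with stack YYYYYYZ.

YYYYYYZ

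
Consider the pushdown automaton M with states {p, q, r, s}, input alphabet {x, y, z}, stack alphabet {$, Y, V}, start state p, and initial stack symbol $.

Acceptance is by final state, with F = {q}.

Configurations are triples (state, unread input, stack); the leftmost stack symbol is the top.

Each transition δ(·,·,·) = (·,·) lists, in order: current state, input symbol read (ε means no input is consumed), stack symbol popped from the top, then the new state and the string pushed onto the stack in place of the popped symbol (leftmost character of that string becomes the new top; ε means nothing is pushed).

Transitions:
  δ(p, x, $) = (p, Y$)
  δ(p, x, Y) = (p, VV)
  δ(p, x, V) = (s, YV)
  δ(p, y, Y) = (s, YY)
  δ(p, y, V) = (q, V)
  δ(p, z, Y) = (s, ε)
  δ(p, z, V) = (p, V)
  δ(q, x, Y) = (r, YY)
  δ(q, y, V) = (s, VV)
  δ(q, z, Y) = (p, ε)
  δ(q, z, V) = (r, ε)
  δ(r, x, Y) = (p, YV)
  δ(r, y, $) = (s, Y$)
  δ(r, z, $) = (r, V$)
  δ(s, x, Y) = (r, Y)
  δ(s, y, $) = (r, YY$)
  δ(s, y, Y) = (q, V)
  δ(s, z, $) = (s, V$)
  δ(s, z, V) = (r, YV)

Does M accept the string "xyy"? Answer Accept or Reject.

One accepting computation: (p, xyy, $) ⊢ (p, yy, Y$) ⊢ (s, y, YY$) ⊢ (q, ε, VY$)
All input consumed and state q ∈ F.

Accept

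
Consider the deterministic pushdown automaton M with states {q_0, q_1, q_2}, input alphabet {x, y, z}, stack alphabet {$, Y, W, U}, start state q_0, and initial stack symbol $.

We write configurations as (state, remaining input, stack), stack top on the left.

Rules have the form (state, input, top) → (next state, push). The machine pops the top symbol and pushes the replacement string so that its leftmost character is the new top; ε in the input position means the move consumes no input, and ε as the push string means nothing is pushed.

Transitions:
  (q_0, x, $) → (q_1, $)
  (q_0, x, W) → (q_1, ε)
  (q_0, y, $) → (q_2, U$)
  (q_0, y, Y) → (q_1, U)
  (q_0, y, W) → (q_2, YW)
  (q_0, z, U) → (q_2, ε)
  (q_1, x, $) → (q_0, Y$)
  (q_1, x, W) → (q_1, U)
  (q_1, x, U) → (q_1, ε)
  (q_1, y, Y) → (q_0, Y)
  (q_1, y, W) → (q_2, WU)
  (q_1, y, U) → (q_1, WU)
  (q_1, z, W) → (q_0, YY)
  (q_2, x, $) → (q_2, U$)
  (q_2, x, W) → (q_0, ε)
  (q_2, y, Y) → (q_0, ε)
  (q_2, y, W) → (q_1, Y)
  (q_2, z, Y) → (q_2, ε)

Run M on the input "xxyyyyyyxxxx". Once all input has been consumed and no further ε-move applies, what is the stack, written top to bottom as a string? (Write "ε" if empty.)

Y$

(q_0, xxyyyyyyxxxx, $) ⊢ (q_1, xyyyyyyxxxx, $) ⊢ (q_0, yyyyyyxxxx, Y$) ⊢ (q_1, yyyyyxxxx, U$) ⊢ (q_1, yyyyxxxx, WU$) ⊢ (q_2, yyyxxxx, WUU$) ⊢ (q_1, yyxxxx, YUU$) ⊢ (q_0, yxxxx, YUU$) ⊢ (q_1, xxxx, UUU$) ⊢ (q_1, xxx, UU$) ⊢ (q_1, xx, U$) ⊢ (q_1, x, $) ⊢ (q_0, ε, Y$)
All input consumed in state q_0 with stack Y$.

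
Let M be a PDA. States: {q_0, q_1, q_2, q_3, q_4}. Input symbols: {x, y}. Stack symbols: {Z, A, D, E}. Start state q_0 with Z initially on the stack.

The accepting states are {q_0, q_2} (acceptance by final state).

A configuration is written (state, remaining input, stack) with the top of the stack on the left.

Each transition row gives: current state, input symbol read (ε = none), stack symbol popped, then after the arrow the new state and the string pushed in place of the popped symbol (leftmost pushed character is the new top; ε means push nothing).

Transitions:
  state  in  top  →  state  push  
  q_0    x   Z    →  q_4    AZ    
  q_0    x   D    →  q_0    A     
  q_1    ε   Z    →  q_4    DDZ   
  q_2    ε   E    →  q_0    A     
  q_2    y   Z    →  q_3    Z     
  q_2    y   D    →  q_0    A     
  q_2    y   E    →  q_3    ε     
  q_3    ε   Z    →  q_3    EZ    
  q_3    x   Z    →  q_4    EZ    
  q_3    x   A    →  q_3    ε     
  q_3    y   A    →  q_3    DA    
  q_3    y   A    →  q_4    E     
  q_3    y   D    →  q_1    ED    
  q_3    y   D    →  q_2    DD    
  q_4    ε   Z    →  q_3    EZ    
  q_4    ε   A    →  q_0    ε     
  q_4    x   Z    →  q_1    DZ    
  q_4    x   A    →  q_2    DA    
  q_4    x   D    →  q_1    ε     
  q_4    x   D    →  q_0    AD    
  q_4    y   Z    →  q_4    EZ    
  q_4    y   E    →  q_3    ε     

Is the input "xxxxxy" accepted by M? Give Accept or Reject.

Accept

One accepting computation: (q_0, xxxxxy, Z) ⊢ (q_4, xxxxy, AZ) ⊢ (q_0, xxxxy, Z) ⊢ (q_4, xxxy, AZ) ⊢ (q_0, xxxy, Z) ⊢ (q_4, xxy, AZ) ⊢ (q_0, xxy, Z) ⊢ (q_4, xy, AZ) ⊢ (q_2, y, DAZ) ⊢ (q_0, ε, AAZ)
All input consumed and state q_0 ∈ F.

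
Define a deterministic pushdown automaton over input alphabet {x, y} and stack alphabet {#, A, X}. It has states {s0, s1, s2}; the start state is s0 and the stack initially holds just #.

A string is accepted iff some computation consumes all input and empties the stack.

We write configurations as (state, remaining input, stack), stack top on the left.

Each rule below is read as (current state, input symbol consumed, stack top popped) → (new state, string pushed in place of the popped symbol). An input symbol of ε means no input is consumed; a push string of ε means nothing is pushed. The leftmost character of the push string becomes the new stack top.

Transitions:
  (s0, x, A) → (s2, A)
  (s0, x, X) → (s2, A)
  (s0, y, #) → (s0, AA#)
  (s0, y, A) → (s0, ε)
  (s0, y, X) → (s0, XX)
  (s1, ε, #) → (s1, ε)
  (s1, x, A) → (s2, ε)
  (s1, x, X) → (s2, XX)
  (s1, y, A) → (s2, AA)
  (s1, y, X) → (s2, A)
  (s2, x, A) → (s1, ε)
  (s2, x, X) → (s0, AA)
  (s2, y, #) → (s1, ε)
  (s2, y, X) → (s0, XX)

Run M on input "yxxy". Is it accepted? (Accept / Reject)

(s0, yxxy, #) ⊢ (s0, xxy, AA#) ⊢ (s2, xy, AA#) ⊢ (s1, y, A#) ⊢ (s2, ε, AA#)
All input consumed; stack is AA#, not empty, and no further ε-move applies.

Reject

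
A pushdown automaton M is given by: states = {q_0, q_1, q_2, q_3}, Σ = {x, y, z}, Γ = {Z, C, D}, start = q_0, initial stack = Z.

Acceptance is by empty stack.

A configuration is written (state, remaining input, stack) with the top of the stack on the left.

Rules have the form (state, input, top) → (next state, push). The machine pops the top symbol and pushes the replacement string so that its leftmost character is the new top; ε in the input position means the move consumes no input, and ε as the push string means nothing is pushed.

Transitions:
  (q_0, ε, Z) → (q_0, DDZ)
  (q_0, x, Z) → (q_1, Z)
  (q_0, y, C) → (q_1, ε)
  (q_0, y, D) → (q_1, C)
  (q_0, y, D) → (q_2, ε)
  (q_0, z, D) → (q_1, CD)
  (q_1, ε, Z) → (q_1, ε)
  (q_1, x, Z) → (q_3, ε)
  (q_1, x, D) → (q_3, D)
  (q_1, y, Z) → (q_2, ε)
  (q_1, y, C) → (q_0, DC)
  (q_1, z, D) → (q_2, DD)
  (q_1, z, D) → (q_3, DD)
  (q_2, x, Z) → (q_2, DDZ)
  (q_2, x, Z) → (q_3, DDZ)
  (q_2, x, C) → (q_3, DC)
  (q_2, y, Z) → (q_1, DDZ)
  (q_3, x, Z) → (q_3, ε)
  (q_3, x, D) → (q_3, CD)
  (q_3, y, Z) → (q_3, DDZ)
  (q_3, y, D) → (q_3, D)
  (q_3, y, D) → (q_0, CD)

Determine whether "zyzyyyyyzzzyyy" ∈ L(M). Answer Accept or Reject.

Reject

No computation consumes all input and empties the stack.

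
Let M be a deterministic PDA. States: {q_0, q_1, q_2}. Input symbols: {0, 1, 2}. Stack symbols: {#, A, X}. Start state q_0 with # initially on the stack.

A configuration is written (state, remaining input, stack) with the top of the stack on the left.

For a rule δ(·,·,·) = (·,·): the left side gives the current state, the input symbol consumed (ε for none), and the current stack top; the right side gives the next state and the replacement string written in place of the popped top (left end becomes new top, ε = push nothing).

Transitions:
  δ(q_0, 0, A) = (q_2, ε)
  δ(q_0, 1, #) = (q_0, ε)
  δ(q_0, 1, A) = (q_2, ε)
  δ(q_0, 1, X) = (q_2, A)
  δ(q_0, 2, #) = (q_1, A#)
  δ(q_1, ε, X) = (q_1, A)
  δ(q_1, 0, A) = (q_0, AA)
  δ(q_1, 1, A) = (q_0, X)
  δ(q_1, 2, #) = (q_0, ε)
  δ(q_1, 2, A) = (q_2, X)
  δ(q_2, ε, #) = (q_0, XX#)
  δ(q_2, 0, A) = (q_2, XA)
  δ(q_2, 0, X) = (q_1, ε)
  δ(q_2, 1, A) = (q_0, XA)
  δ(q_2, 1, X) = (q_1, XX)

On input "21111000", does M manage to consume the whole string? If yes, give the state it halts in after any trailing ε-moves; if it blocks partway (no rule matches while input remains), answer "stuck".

(q_0, 21111000, #)
  read 2, top #: go to q_1, push A# → (q_1, 1111000, A#)
  read 1, top A: go to q_0, push X → (q_0, 111000, X#)
  read 1, top X: go to q_2, push A → (q_2, 11000, A#)
  read 1, top A: go to q_0, push XA → (q_0, 1000, XA#)
  read 1, top X: go to q_2, push A → (q_2, 000, AA#)
  read 0, top A: go to q_2, push XA → (q_2, 00, XAA#)
  read 0, top X: go to q_1, push ε → (q_1, 0, AA#)
  read 0, top A: go to q_0, push AA → (q_0, ε, AAA#)
All input consumed; M is in state q_0.

q_0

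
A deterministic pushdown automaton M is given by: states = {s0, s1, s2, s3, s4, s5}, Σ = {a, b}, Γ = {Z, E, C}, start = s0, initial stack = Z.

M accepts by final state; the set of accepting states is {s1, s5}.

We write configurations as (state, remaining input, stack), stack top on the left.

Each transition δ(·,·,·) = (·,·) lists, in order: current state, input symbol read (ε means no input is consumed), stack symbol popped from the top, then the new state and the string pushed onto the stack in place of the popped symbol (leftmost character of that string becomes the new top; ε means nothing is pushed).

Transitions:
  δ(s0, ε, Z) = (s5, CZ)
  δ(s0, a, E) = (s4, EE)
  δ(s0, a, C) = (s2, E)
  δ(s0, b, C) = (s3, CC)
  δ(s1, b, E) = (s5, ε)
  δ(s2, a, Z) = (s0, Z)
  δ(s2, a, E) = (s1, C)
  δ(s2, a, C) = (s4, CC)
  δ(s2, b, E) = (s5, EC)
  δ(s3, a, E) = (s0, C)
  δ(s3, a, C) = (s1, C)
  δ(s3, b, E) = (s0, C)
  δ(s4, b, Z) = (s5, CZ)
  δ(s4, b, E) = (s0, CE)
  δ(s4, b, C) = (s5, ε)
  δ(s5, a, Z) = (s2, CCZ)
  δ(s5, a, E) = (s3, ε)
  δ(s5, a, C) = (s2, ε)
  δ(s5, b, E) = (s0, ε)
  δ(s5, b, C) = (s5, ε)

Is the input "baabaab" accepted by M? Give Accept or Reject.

Accept

(s0, baabaab, Z) ⊢ (s5, baabaab, CZ) ⊢ (s5, aabaab, Z) ⊢ (s2, abaab, CCZ) ⊢ (s4, baab, CCCZ) ⊢ (s5, aab, CCZ) ⊢ (s2, ab, CZ) ⊢ (s4, b, CCZ) ⊢ (s5, ε, CZ)
All input consumed; state s5 ∈ F.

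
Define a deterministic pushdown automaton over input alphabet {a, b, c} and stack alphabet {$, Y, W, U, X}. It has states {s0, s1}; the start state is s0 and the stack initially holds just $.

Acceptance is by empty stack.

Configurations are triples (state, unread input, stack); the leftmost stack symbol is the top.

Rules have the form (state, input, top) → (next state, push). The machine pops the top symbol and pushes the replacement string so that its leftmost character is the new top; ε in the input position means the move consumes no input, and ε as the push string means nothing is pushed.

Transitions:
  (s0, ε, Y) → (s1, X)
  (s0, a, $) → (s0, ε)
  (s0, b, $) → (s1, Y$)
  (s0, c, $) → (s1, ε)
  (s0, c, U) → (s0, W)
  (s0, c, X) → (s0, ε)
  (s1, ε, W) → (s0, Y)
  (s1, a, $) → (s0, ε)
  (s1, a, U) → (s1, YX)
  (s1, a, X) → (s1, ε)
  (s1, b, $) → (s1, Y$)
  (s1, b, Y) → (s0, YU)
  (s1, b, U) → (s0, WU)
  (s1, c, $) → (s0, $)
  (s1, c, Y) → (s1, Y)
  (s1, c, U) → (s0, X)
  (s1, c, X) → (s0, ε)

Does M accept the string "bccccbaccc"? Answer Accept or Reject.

(s0, bccccbaccc, $)
  read b, top $: go to s1, push Y$ → (s1, ccccbaccc, Y$)
  read c, top Y: go to s1, push Y → (s1, cccbaccc, Y$)
  read c, top Y: go to s1, push Y → (s1, ccbaccc, Y$)
  read c, top Y: go to s1, push Y → (s1, cbaccc, Y$)
  read c, top Y: go to s1, push Y → (s1, baccc, Y$)
  read b, top Y: go to s0, push YU → (s0, accc, YU$)
  ε-move, top Y: go to s1, push X → (s1, accc, XU$)
  read a, top X: go to s1, push ε → (s1, ccc, U$)
  read c, top U: go to s0, push X → (s0, cc, X$)
  read c, top X: go to s0, push ε → (s0, c, $)
  read c, top $: go to s1, push ε → (s1, ε, ε)
All input consumed and the stack is empty.

Accept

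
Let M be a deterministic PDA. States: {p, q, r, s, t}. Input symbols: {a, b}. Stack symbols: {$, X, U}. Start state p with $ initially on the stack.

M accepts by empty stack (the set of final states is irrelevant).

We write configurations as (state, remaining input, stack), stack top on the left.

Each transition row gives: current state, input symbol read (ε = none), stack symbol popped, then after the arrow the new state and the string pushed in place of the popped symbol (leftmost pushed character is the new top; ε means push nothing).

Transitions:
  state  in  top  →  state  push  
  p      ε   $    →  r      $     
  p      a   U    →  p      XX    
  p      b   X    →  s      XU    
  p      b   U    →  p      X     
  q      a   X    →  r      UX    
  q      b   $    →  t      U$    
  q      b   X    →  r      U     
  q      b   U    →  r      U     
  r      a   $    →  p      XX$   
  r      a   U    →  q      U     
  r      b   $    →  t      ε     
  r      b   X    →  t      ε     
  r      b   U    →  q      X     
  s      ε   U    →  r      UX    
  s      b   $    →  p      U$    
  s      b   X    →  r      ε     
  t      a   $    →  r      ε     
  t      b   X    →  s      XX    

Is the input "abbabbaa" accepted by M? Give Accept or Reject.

Reject

(p, abbabbaa, $) ⊢ (r, abbabbaa, $) ⊢ (p, bbabbaa, XX$) ⊢ (s, babbaa, XUX$) ⊢ (r, abbaa, UX$) ⊢ (q, bbaa, UX$) ⊢ (r, baa, UX$) ⊢ (q, aa, XX$) ⊢ (r, a, UXX$) ⊢ (q, ε, UXX$)
All input consumed; stack is UXX$, not empty, and no further ε-move applies.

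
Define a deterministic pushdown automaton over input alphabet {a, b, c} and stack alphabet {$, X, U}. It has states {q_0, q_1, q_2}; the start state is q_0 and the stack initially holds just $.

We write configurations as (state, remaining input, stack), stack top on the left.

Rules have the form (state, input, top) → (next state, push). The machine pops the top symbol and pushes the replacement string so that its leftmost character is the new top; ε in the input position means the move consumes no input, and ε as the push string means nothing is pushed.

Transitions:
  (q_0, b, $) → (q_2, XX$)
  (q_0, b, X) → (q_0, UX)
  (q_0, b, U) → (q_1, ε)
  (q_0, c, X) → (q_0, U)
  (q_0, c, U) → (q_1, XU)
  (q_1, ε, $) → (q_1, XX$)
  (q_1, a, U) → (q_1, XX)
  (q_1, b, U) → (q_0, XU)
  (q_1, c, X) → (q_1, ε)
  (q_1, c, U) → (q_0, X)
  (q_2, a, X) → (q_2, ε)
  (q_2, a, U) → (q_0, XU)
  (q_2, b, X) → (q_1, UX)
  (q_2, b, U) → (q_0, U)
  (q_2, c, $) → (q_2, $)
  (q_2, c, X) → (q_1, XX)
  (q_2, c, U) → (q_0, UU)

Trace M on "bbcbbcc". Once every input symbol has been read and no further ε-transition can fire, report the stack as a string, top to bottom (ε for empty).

(q_0, bbcbbcc, $) ⊢ (q_2, bcbbcc, XX$) ⊢ (q_1, cbbcc, UXX$) ⊢ (q_0, bbcc, XXX$) ⊢ (q_0, bcc, UXXX$) ⊢ (q_1, cc, XXX$) ⊢ (q_1, c, XX$) ⊢ (q_1, ε, X$)
All input consumed in state q_1 with stack X$.

X$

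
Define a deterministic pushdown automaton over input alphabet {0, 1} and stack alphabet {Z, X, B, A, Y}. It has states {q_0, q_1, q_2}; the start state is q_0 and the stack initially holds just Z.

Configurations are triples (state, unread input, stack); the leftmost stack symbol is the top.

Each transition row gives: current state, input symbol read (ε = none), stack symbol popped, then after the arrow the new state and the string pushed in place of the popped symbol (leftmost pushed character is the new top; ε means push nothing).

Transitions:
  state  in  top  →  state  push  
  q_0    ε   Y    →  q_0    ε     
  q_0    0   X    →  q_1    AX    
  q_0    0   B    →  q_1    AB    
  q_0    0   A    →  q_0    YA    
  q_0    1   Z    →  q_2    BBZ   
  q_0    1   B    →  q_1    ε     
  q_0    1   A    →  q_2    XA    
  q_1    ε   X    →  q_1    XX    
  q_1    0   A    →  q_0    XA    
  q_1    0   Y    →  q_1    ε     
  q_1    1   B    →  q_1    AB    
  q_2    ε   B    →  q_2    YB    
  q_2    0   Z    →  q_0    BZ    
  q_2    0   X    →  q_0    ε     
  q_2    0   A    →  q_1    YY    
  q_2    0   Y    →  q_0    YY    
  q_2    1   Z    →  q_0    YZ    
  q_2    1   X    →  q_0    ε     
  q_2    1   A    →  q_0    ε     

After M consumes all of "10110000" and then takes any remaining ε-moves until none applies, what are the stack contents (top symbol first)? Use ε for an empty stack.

(q_0, 10110000, Z)
  read 1, top Z: go to q_2, push BBZ → (q_2, 0110000, BBZ)
  ε-move, top B: go to q_2, push YB → (q_2, 0110000, YBBZ)
  read 0, top Y: go to q_0, push YY → (q_0, 110000, YYBBZ)
  ε-move, top Y: go to q_0, push ε → (q_0, 110000, YBBZ)
  ε-move, top Y: go to q_0, push ε → (q_0, 110000, BBZ)
  read 1, top B: go to q_1, push ε → (q_1, 10000, BZ)
  read 1, top B: go to q_1, push AB → (q_1, 0000, ABZ)
  read 0, top A: go to q_0, push XA → (q_0, 000, XABZ)
  read 0, top X: go to q_1, push AX → (q_1, 00, AXABZ)
  read 0, top A: go to q_0, push XA → (q_0, 0, XAXABZ)
  read 0, top X: go to q_1, push AX → (q_1, ε, AXAXABZ)
All input consumed in state q_1 with stack AXAXABZ.

AXAXABZ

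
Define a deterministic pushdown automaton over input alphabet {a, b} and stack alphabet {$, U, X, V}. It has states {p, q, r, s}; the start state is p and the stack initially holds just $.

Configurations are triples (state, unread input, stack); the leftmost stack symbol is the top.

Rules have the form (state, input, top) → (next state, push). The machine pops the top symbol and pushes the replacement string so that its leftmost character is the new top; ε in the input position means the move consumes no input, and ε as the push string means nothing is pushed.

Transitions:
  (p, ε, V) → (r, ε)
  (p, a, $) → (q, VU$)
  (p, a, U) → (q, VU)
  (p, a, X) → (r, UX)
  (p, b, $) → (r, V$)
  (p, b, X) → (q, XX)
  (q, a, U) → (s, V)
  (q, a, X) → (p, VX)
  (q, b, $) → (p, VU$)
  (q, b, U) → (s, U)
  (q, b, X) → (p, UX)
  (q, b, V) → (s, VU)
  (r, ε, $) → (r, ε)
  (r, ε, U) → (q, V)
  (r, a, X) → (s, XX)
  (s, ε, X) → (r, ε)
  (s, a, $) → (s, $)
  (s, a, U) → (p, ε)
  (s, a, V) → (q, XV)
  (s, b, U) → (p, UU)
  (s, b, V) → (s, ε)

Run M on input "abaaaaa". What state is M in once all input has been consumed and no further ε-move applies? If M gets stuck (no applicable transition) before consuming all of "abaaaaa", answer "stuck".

(p, abaaaaa, $)
  read a, top $: go to q, push VU$ → (q, baaaaa, VU$)
  read b, top V: go to s, push VU → (s, aaaaa, VUU$)
  read a, top V: go to q, push XV → (q, aaaa, XVUU$)
  read a, top X: go to p, push VX → (p, aaa, VXVUU$)
  ε-move, top V: go to r, push ε → (r, aaa, XVUU$)
  read a, top X: go to s, push XX → (s, aa, XXVUU$)
  ε-move, top X: go to r, push ε → (r, aa, XVUU$)
  read a, top X: go to s, push XX → (s, a, XXVUU$)
  ε-move, top X: go to r, push ε → (r, a, XVUU$)
  read a, top X: go to s, push XX → (s, ε, XXVUU$)
  ε-move, top X: go to r, push ε → (r, ε, XVUU$)
All input consumed; M is in state r.

r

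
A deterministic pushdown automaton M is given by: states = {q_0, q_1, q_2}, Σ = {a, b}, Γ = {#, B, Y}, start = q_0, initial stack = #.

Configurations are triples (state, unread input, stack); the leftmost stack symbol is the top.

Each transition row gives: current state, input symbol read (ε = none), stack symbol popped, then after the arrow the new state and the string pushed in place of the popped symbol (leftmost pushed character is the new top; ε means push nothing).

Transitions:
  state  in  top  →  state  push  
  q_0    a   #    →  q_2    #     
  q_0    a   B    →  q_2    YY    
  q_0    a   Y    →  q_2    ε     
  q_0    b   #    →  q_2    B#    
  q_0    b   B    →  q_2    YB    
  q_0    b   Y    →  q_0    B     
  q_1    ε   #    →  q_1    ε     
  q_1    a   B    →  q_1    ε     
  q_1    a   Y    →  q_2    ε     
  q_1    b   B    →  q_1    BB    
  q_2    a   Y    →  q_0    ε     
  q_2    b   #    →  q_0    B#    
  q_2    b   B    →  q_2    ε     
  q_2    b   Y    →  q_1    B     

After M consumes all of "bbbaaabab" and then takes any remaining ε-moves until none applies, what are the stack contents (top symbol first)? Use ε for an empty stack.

BY#

(q_0, bbbaaabab, #)
  read b, top #: go to q_2, push B# → (q_2, bbaaabab, B#)
  read b, top B: go to q_2, push ε → (q_2, baaabab, #)
  read b, top #: go to q_0, push B# → (q_0, aaabab, B#)
  read a, top B: go to q_2, push YY → (q_2, aabab, YY#)
  read a, top Y: go to q_0, push ε → (q_0, abab, Y#)
  read a, top Y: go to q_2, push ε → (q_2, bab, #)
  read b, top #: go to q_0, push B# → (q_0, ab, B#)
  read a, top B: go to q_2, push YY → (q_2, b, YY#)
  read b, top Y: go to q_1, push B → (q_1, ε, BY#)
All input consumed in state q_1 with stack BY#.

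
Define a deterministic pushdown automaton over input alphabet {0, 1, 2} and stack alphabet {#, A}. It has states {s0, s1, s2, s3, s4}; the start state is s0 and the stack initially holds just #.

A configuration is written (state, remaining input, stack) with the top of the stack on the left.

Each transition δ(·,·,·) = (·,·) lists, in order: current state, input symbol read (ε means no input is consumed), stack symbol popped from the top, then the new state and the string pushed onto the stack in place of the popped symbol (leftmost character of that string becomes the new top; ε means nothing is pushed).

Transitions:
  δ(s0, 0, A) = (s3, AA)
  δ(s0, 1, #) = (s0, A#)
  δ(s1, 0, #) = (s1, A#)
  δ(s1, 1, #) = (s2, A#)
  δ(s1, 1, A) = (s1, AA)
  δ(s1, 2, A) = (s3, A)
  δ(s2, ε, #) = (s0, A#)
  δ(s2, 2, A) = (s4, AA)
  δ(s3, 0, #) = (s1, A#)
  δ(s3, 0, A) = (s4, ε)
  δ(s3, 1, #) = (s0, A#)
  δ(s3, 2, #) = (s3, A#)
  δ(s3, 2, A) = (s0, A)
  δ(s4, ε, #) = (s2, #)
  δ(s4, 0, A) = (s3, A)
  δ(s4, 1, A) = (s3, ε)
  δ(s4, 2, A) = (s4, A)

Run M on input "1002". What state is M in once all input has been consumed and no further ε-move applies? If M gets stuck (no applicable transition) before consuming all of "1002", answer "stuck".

(s0, 1002, #)
  read 1, top #: go to s0, push A# → (s0, 002, A#)
  read 0, top A: go to s3, push AA → (s3, 02, AA#)
  read 0, top A: go to s4, push ε → (s4, 2, A#)
  read 2, top A: go to s4, push A → (s4, ε, A#)
All input consumed; M is in state s4.

s4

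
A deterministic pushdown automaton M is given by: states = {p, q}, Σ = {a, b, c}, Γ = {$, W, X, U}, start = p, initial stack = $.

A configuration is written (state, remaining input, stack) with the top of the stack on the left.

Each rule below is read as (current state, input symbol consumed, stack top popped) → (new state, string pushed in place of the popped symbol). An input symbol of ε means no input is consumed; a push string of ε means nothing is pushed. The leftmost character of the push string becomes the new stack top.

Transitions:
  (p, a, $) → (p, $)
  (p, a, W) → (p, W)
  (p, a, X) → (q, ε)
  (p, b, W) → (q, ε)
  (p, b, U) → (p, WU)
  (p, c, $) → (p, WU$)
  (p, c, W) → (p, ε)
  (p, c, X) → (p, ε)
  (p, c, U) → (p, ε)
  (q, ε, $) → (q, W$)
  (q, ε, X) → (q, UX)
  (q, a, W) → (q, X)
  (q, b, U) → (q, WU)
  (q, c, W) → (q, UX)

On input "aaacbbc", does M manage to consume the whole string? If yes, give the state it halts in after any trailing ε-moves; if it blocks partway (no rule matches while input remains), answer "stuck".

q

(p, aaacbbc, $) ⊢ (p, aacbbc, $) ⊢ (p, acbbc, $) ⊢ (p, cbbc, $) ⊢ (p, bbc, WU$) ⊢ (q, bc, U$) ⊢ (q, c, WU$) ⊢ (q, ε, UXU$)
All input consumed; M is in state q.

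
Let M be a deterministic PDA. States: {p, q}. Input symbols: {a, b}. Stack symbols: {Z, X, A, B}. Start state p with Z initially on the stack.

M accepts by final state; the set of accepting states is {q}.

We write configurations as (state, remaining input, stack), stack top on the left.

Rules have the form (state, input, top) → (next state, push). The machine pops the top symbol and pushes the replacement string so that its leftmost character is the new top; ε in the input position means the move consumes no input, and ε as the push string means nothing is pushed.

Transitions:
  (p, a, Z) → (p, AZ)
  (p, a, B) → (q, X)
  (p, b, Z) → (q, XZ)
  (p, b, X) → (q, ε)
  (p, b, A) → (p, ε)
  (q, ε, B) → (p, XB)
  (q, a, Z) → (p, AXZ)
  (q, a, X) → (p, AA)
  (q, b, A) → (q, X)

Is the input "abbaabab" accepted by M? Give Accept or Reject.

Reject

(p, abbaabab, Z)
  read a, top Z: go to p, push AZ → (p, bbaabab, AZ)
  read b, top A: go to p, push ε → (p, baabab, Z)
  read b, top Z: go to q, push XZ → (q, aabab, XZ)
  read a, top X: go to p, push AA → (p, abab, AAZ)
No transition applies at (p, abab, AAZ); input not fully consumed.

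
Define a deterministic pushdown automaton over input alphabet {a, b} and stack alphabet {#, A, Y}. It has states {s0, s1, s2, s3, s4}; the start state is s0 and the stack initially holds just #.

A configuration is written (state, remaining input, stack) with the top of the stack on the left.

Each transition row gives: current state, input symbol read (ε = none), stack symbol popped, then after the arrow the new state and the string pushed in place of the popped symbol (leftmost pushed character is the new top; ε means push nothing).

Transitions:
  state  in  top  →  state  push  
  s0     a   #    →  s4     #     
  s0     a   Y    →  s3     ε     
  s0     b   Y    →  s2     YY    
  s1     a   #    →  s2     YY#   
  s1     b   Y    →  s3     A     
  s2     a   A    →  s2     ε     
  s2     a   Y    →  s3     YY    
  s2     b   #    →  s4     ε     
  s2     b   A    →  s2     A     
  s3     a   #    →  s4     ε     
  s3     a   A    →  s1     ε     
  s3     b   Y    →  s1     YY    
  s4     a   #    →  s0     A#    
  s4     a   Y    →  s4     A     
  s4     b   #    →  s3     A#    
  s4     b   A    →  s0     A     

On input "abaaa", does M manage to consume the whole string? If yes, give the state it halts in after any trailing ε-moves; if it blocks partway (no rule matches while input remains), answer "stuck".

s3

(s0, abaaa, #) ⊢ (s4, baaa, #) ⊢ (s3, aaa, A#) ⊢ (s1, aa, #) ⊢ (s2, a, YY#) ⊢ (s3, ε, YYY#)
All input consumed; M is in state s3.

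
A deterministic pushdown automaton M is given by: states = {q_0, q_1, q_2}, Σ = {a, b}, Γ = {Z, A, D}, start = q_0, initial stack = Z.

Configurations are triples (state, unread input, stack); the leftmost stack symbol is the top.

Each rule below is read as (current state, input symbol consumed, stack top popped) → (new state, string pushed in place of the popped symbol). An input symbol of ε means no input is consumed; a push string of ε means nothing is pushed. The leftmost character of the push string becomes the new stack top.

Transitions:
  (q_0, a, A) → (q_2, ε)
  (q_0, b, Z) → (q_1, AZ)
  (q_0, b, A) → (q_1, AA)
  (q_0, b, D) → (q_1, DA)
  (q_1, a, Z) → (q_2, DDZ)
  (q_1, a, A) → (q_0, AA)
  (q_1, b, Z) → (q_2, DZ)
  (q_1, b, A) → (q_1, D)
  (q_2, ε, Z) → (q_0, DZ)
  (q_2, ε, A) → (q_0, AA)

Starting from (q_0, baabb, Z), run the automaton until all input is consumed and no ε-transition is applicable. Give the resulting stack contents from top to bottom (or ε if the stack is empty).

(q_0, baabb, Z)
  read b, top Z: go to q_1, push AZ → (q_1, aabb, AZ)
  read a, top A: go to q_0, push AA → (q_0, abb, AAZ)
  read a, top A: go to q_2, push ε → (q_2, bb, AZ)
  ε-move, top A: go to q_0, push AA → (q_0, bb, AAZ)
  read b, top A: go to q_1, push AA → (q_1, b, AAAZ)
  read b, top A: go to q_1, push D → (q_1, ε, DAAZ)
All input consumed in state q_1 with stack DAAZ.

DAAZ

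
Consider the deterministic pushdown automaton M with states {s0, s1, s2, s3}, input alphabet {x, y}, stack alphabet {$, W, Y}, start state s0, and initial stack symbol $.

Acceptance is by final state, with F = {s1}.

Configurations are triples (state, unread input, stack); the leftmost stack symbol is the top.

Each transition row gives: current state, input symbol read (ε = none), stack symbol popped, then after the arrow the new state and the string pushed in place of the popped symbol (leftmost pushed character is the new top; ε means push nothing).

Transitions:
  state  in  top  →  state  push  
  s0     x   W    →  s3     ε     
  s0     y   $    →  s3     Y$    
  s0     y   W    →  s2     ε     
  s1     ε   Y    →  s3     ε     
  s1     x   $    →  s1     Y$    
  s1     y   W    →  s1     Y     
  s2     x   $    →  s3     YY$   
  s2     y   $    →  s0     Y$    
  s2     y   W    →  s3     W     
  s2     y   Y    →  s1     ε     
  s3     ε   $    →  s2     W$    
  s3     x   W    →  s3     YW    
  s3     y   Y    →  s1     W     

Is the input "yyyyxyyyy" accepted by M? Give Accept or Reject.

Reject

(s0, yyyyxyyyy, $)
  read y, top $: go to s3, push Y$ → (s3, yyyxyyyy, Y$)
  read y, top Y: go to s1, push W → (s1, yyxyyyy, W$)
  read y, top W: go to s1, push Y → (s1, yxyyyy, Y$)
  ε-move, top Y: go to s3, push ε → (s3, yxyyyy, $)
  ε-move, top $: go to s2, push W$ → (s2, yxyyyy, W$)
  read y, top W: go to s3, push W → (s3, xyyyy, W$)
  read x, top W: go to s3, push YW → (s3, yyyy, YW$)
  read y, top Y: go to s1, push W → (s1, yyy, WW$)
  read y, top W: go to s1, push Y → (s1, yy, YW$)
  ε-move, top Y: go to s3, push ε → (s3, yy, W$)
No transition applies at (s3, yy, W$); input not fully consumed.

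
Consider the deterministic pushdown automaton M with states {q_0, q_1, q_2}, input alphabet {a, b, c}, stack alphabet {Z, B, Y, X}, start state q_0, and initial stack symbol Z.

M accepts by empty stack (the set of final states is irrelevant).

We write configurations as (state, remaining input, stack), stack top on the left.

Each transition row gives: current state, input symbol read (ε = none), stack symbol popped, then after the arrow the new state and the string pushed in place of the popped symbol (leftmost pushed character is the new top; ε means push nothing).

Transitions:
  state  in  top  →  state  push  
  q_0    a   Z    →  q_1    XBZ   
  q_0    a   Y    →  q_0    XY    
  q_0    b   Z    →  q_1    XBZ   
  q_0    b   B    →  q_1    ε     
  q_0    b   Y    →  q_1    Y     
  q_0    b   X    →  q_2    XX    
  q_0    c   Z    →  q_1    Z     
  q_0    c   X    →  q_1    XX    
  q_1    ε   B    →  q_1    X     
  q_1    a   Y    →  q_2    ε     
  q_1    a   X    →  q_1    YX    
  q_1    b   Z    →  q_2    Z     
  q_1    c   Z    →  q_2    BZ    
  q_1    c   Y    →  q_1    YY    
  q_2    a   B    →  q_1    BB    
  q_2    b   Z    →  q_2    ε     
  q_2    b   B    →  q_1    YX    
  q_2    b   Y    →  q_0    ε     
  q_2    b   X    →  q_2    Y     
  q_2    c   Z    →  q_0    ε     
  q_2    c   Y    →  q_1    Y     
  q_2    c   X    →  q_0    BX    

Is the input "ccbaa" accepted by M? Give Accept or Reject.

Reject

(q_0, ccbaa, Z) ⊢ (q_1, cbaa, Z) ⊢ (q_2, baa, BZ) ⊢ (q_1, aa, YXZ) ⊢ (q_2, a, XZ)
No transition applies at (q_2, a, XZ); input not fully consumed.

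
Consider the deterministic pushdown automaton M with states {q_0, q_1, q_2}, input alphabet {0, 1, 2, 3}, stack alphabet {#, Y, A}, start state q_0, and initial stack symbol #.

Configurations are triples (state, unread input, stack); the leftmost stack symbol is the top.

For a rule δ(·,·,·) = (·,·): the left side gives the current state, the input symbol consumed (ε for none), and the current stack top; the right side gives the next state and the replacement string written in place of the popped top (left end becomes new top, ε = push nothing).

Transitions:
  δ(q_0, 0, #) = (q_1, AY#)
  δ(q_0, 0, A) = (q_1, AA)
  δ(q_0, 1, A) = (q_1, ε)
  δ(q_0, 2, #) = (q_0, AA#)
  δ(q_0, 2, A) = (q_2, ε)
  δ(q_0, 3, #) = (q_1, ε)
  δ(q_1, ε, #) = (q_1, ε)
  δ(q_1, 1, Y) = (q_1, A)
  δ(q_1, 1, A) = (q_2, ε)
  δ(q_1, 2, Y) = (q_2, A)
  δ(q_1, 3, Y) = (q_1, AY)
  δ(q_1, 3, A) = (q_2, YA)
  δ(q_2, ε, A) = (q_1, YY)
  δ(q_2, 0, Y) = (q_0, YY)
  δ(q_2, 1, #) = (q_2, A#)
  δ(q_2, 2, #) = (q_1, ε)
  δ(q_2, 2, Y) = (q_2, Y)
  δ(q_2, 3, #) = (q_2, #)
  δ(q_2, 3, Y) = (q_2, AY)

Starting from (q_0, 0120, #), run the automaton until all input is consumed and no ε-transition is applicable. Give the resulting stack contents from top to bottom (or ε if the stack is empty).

(q_0, 0120, #)
  read 0, top #: go to q_1, push AY# → (q_1, 120, AY#)
  read 1, top A: go to q_2, push ε → (q_2, 20, Y#)
  read 2, top Y: go to q_2, push Y → (q_2, 0, Y#)
  read 0, top Y: go to q_0, push YY → (q_0, ε, YY#)
All input consumed in state q_0 with stack YY#.

YY#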